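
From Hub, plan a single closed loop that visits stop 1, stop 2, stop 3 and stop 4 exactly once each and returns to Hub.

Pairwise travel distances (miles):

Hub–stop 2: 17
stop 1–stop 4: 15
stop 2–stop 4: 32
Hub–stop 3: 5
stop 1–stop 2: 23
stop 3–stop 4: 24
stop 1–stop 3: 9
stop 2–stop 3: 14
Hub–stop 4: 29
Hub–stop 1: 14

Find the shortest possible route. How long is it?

With 4 stops there are 4!/2 = 12 distinct round trips (a route and its reverse cost the same).
Hub→stop 1→stop 2→stop 3→stop 4→Hub: 14+23+14+24+29 = 104
Hub→stop 1→stop 2→stop 4→stop 3→Hub: 14+23+32+24+5 = 98
Hub→stop 1→stop 3→stop 2→stop 4→Hub: 14+9+14+32+29 = 98
Hub→stop 1→stop 3→stop 4→stop 2→Hub: 14+9+24+32+17 = 96
Hub→stop 1→stop 4→stop 2→stop 3→Hub: 14+15+32+14+5 = 80
Hub→stop 1→stop 4→stop 3→stop 2→Hub: 14+15+24+14+17 = 84
Hub→stop 2→stop 1→stop 3→stop 4→Hub: 17+23+9+24+29 = 102
Hub→stop 2→stop 1→stop 4→stop 3→Hub: 17+23+15+24+5 = 84
Hub→stop 2→stop 3→stop 1→stop 4→Hub: 17+14+9+15+29 = 84
Hub→stop 2→stop 4→stop 1→stop 3→Hub: 17+32+15+9+5 = 78
Hub→stop 3→stop 1→stop 2→stop 4→Hub: 5+9+23+32+29 = 98
Hub→stop 3→stop 2→stop 1→stop 4→Hub: 5+14+23+15+29 = 86
The minimum is 78.
One optimal route: Hub → stop 2 → stop 4 → stop 1 → stop 3 → Hub (or its reverse).

Shortest round trip = 78 miles.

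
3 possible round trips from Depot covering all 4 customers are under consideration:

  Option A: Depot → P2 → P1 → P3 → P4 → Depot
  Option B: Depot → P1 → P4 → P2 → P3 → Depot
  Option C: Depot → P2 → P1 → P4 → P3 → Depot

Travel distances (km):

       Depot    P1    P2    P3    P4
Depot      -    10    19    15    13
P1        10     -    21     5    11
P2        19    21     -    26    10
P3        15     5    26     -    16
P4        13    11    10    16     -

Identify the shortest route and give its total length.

Shortest is Option B, total 72 km.

Option A: 19 + 21 + 5 + 16 + 13 = 74
Option B: 10 + 11 + 10 + 26 + 15 = 72
Option C: 19 + 21 + 11 + 16 + 15 = 82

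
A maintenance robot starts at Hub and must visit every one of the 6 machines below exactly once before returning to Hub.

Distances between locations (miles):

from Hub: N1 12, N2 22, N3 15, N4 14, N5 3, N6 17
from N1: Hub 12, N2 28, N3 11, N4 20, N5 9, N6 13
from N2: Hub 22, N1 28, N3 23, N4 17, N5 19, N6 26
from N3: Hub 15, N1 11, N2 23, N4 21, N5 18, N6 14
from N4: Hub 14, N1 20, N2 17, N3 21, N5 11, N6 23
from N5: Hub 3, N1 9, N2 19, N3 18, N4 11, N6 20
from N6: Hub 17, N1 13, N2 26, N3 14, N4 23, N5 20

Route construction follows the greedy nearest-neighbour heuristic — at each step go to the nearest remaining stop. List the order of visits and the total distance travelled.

From Hub: distances to unvisited — N5=3, N1=12, N4=14, N3=15, N6=17, N2=22. Nearest is N5 (3).
From N5: distances to unvisited — N1=9, N4=11, N3=18, N2=19, N6=20. Nearest is N1 (9).
From N1: distances to unvisited — N3=11, N6=13, N4=20, N2=28. Nearest is N3 (11).
From N3: distances to unvisited — N6=14, N4=21, N2=23. Nearest is N6 (14).
From N6: distances to unvisited — N4=23, N2=26. Nearest is N4 (23).
From N4: distances to unvisited — N2=17. Nearest is N2 (17).
Return N2→Hub: 22.
Total = 3 + 9 + 11 + 14 + 23 + 17 + 22 = 99.

Total distance 99 miles via the nearest-neighbour route Hub → N5 → N1 → N3 → N6 → N4 → N2 → Hub.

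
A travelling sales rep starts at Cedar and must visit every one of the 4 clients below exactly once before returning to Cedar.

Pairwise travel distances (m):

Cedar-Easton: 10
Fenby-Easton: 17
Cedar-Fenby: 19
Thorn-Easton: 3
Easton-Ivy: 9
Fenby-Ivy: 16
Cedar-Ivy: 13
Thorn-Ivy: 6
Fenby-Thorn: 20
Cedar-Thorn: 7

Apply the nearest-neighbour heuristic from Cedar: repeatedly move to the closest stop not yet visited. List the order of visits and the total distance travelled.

From Cedar: distances to unvisited — Thorn=7, Easton=10, Ivy=13, Fenby=19. Nearest is Thorn (7).
From Thorn: distances to unvisited — Easton=3, Ivy=6, Fenby=20. Nearest is Easton (3).
From Easton: distances to unvisited — Ivy=9, Fenby=17. Nearest is Ivy (9).
From Ivy: distances to unvisited — Fenby=16. Nearest is Fenby (16).
Return Fenby→Cedar: 19.
Total = 7 + 3 + 9 + 16 + 19 = 54.

Total distance 54 m via the nearest-neighbour route Cedar → Thorn → Easton → Ivy → Fenby → Cedar.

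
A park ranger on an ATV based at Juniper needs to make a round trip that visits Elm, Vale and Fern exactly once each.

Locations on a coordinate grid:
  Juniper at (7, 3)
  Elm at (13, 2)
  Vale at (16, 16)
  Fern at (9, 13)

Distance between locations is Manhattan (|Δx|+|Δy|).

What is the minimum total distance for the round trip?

With 3 stops there are 3!/2 = 3 distinct round trips (a route and its reverse cost the same).
Juniper → Elm → Vale → Fern → Juniper: 7+17+10+12 = 46
Juniper → Elm → Fern → Vale → Juniper: 7+15+10+22 = 54
Juniper → Vale → Elm → Fern → Juniper: 22+17+15+12 = 66
The minimum is 46.
One optimal route: Juniper → Elm → Vale → Fern → Juniper (or its reverse).

Shortest round trip = 46.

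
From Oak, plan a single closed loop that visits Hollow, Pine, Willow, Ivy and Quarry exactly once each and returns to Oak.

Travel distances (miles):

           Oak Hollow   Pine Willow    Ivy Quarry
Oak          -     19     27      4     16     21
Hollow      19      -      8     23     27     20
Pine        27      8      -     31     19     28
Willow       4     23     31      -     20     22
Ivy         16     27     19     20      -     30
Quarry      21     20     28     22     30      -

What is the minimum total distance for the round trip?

Minimum total distance: 89 miles.

There are 60 distinct closed tours to check (reversals are equivalent).
Oak-Hollow-Pine-Willow-Ivy-Quarry-Oak: 19+8+31+20+30+21 = 129
Oak-Hollow-Pine-Willow-Quarry-Ivy-Oak: 19+8+31+22+30+16 = 126
Oak-Hollow-Pine-Ivy-Willow-Quarry-Oak: 19+8+19+20+22+21 = 109
Oak-Hollow-Pine-Ivy-Quarry-Willow-Oak: 19+8+19+30+22+4 = 102
Oak-Hollow-Pine-Quarry-Willow-Ivy-Oak: 19+8+28+22+20+16 = 113
Oak-Hollow-Pine-Quarry-Ivy-Willow-Oak: 19+8+28+30+20+4 = 109
Oak-Hollow-Willow-Pine-Ivy-Quarry-Oak: 19+23+31+19+30+21 = 143
Oak-Hollow-Willow-Pine-Quarry-Ivy-Oak: 19+23+31+28+30+16 = 147
Oak-Hollow-Willow-Ivy-Pine-Quarry-Oak: 19+23+20+19+28+21 = 130
Oak-Hollow-Willow-Ivy-Quarry-Pine-Oak: 19+23+20+30+28+27 = 147
Oak-Hollow-Willow-Quarry-Pine-Ivy-Oak: 19+23+22+28+19+16 = 127
Oak-Hollow-Willow-Quarry-Ivy-Pine-Oak: 19+23+22+30+19+27 = 140
Oak-Hollow-Ivy-Pine-Willow-Quarry-Oak: 19+27+19+31+22+21 = 139
Oak-Hollow-Ivy-Pine-Quarry-Willow-Oak: 19+27+19+28+22+4 = 119
… (46 more)
Oak-Willow-Quarry-Hollow-Pine-Ivy-Oak: 4+22+20+8+19+16 = 89  ← best
The minimum is 89.
One optimal route: Oak → Willow → Quarry → Hollow → Pine → Ivy → Oak (or its reverse).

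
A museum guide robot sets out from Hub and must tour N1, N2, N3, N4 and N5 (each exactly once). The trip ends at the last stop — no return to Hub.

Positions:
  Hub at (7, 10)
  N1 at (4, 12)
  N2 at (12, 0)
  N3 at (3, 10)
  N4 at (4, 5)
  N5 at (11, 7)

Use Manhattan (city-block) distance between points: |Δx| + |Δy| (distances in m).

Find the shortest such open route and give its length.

Shortest open route: 31 m.

There are 5! = 120 possible orderings.
Hub - N1 - N2 - N3 - N4 - N5: 5+20+19+6+9 = 59
Hub - N1 - N2 - N3 - N5 - N4: 5+20+19+11+9 = 64
Hub - N1 - N2 - N4 - N3 - N5: 5+20+13+6+11 = 55
Hub - N1 - N2 - N4 - N5 - N3: 5+20+13+9+11 = 58
Hub - N1 - N2 - N5 - N3 - N4: 5+20+8+11+6 = 50
Hub - N1 - N2 - N5 - N4 - N3: 5+20+8+9+6 = 48
Hub - N1 - N3 - N2 - N4 - N5: 5+3+19+13+9 = 49
Hub - N1 - N3 - N2 - N5 - N4: 5+3+19+8+9 = 44
Hub - N1 - N3 - N4 - N2 - N5: 5+3+6+13+8 = 35
Hub - N1 - N3 - N4 - N5 - N2: 5+3+6+9+8 = 31
Hub - N1 - N3 - N5 - N2 - N4: 5+3+11+8+13 = 40
Hub - N1 - N3 - N5 - N4 - N2: 5+3+11+9+13 = 41
Hub - N1 - N4 - N2 - N3 - N5: 5+7+13+19+11 = 55
Hub - N1 - N4 - N2 - N5 - N3: 5+7+13+8+11 = 44
… (106 more)
The minimum is 31.
One shortest path: Hub → N1 → N3 → N4 → N5 → N2.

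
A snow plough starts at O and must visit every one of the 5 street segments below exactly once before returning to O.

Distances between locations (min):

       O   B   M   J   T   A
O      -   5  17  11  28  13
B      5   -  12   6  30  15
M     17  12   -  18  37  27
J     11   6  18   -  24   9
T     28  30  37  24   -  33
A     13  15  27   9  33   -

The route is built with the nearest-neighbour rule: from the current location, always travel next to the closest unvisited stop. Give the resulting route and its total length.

Total distance 112 min via the nearest-neighbour route O → B → J → A → M → T → O.

At O the remaining stops are B 5, J 11, A 13, M 17, T 28; go to B.
At B the remaining stops are J 6, M 12, A 15, T 30; go to J.
At J the remaining stops are A 9, M 18, T 24; go to A.
At A the remaining stops are M 27, T 33; go to M.
At M the remaining stops are T 37; go to T.
Return T→O: 28.
Total = 5 + 6 + 9 + 27 + 37 + 28 = 112.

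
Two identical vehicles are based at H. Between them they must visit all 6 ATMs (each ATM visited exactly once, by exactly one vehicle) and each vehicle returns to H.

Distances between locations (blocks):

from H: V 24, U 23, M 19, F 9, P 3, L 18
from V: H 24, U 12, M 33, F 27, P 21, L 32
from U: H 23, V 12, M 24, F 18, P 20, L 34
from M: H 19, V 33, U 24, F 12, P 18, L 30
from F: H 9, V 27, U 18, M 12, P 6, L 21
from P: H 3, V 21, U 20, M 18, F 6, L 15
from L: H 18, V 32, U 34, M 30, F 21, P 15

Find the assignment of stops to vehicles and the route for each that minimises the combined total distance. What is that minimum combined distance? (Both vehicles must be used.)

Minimum combined distance: 113 blocks.

There are 2^5 − 1 = 31 ways to divide the 6 stops into two non-empty groups. For each, the best each vehicle can do is its own shortest tour through its group:
  {V} + {U, M, F, P, L}: 48 + 97 = 145
  {U} + {V, M, F, P, L}: 46 + 104 = 150
  {V, U} + {M, F, P, L}: 59 + 69 = 128
  {M} + {V, U, F, P, L}: 38 + 89 = 127
  {V, M} + {U, F, P, L}: 76 + 79 = 155
  {U, M} + {V, F, P, L}: 66 + 86 = 152
  … (31 splits in total)
  {P} + {V, U, M, F, L}: 6 + 107 = 113  ← best
Best: vehicle 1 H → P → H = 6; vehicle 2 H → F → M → U → V → L → H = 107; combined 113.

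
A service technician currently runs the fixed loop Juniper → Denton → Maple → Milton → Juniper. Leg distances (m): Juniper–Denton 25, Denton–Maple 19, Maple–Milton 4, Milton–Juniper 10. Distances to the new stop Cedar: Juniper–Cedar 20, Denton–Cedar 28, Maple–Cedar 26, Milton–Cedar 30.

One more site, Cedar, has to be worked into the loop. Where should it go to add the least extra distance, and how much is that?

Adding 23 m by placing Cedar on the Juniper–Denton leg.

Insertion cost between consecutive stops i–j is d(i,Cedar) + d(Cedar,j) − d(i,j):
  between Juniper and Denton: 20 + 28 − 25 = 23
  between Denton and Maple: 28 + 26 − 19 = 35
  between Maple and Milton: 26 + 30 − 4 = 52
  between Milton and Juniper: 30 + 20 − 10 = 40
Cheapest insertion is between Juniper and Denton, adding 23.
New total = 58 + 23 = 81.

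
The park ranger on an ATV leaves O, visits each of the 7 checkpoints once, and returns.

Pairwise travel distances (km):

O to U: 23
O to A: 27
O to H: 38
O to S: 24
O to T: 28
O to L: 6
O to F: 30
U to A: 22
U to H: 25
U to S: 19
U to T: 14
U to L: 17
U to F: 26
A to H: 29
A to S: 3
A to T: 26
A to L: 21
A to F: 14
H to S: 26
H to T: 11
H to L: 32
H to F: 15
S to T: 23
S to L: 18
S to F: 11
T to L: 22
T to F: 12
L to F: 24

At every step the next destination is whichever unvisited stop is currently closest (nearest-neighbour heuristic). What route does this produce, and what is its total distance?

104 km along O → L → U → T → H → F → S → A → O.

At O the remaining stops are L 6, U 23, S 24, A 27, T 28, F 30, H 38; go to L.
At L the remaining stops are U 17, S 18, A 21, T 22, F 24, H 32; go to U.
At U the remaining stops are T 14, S 19, A 22, H 25, F 26; go to T.
At T the remaining stops are H 11, F 12, S 23, A 26; go to H.
At H the remaining stops are F 15, S 26, A 29; go to F.
At F the remaining stops are S 11, A 14; go to S.
At S the remaining stops are A 3; go to A.
Return A→O: 27.
Total = 6 + 17 + 14 + 11 + 15 + 11 + 3 + 27 = 104.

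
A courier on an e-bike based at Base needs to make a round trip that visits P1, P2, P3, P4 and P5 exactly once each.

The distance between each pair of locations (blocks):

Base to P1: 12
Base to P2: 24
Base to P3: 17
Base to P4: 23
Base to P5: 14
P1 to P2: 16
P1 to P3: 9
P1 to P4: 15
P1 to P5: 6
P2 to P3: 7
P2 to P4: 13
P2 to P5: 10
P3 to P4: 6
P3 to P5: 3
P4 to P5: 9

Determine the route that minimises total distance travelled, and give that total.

Base - P1 - P2 - P3 - P4 - P5 - Base: 12+16+7+6+9+14 = 64
Base - P1 - P2 - P3 - P5 - P4 - Base: 12+16+7+3+9+23 = 70
Base - P1 - P2 - P4 - P3 - P5 - Base: 12+16+13+6+3+14 = 64
Base - P1 - P2 - P4 - P5 - P3 - Base: 12+16+13+9+3+17 = 70
Base - P1 - P2 - P5 - P3 - P4 - Base: 12+16+10+3+6+23 = 70
Base - P1 - P2 - P5 - P4 - P3 - Base: 12+16+10+9+6+17 = 70
Base - P1 - P3 - P2 - P4 - P5 - Base: 12+9+7+13+9+14 = 64
Base - P1 - P3 - P2 - P5 - P4 - Base: 12+9+7+10+9+23 = 70
Base - P1 - P3 - P4 - P2 - P5 - Base: 12+9+6+13+10+14 = 64
Base - P1 - P3 - P4 - P5 - P2 - Base: 12+9+6+9+10+24 = 70
Base - P1 - P3 - P5 - P2 - P4 - Base: 12+9+3+10+13+23 = 70
Base - P1 - P3 - P5 - P4 - P2 - Base: 12+9+3+9+13+24 = 70
Base - P1 - P4 - P2 - P3 - P5 - Base: 12+15+13+7+3+14 = 64
Base - P1 - P4 - P2 - P5 - P3 - Base: 12+15+13+10+3+17 = 70
… (46 more)
The minimum is 64.
One optimal route: Base → P1 → P2 → P3 → P4 → P5 → Base (or its reverse).

64 blocks — the shortest possible round trip.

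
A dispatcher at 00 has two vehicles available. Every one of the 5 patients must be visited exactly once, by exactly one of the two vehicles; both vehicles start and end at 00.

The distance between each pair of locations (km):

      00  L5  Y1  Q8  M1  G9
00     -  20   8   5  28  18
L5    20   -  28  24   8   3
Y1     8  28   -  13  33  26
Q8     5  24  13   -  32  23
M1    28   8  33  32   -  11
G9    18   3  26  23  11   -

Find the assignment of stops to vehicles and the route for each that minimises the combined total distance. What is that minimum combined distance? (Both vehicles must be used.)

Try each way of splitting the stops between the two vehicles (each non-empty) and, for each split, find the best tour for each vehicle:
  {L5} + {Y1, Q8, M1, G9}: 40 + 80 = 120
  {Y1} + {L5, Q8, M1, G9}: 16 + 66 = 82
  {L5, Y1} + {Q8, M1, G9}: 56 + 66 = 122
  {Q8} + {L5, Y1, M1, G9}: 10 + 70 = 80
  {L5, Q8} + {Y1, M1, G9}: 49 + 70 = 119
  {Y1, Q8} + {L5, M1, G9}: 26 + 57 = 83
  … (15 splits in total)
Best: vehicle 1 00 → Q8 → 00 = 10; vehicle 2 00 → Y1 → M1 → L5 → G9 → 00 = 70; combined 80.

80 km — the smallest possible combined total.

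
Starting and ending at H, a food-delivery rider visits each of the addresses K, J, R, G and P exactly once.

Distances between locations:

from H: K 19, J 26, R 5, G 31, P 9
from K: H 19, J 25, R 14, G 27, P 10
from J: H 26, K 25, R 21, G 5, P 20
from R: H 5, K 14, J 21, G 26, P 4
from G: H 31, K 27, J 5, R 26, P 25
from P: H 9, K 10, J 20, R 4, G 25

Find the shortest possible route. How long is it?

Minimum total distance: 77.

There are 60 distinct closed tours to check (reversals are equivalent).
H → K → J → R → G → P → H: 19+25+21+26+25+9 = 125
H → K → J → R → P → G → H: 19+25+21+4+25+31 = 125
H → K → J → G → R → P → H: 19+25+5+26+4+9 = 88
H → K → J → G → P → R → H: 19+25+5+25+4+5 = 83
H → K → J → P → R → G → H: 19+25+20+4+26+31 = 125
H → K → J → P → G → R → H: 19+25+20+25+26+5 = 120
H → K → R → J → G → P → H: 19+14+21+5+25+9 = 93
H → K → R → J → P → G → H: 19+14+21+20+25+31 = 130
H → K → R → G → J → P → H: 19+14+26+5+20+9 = 93
H → K → R → G → P → J → H: 19+14+26+25+20+26 = 130
H → K → R → P → J → G → H: 19+14+4+20+5+31 = 93
H → K → R → P → G → J → H: 19+14+4+25+5+26 = 93
H → K → G → J → R → P → H: 19+27+5+21+4+9 = 85
H → K → G → J → P → R → H: 19+27+5+20+4+5 = 80
… (46 more)
H → J → G → K → P → R → H: 26+5+27+10+4+5 = 77  ← best
The minimum is 77.
One optimal route: H → J → G → K → P → R → H (or its reverse).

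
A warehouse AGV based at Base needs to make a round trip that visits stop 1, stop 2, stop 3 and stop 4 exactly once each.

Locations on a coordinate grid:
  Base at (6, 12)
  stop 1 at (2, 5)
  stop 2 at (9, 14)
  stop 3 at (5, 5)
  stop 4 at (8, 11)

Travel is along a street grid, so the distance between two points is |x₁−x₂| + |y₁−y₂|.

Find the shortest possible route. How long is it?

There are 12 distinct closed tours to check (reversals are equivalent).
Base-stop 1-stop 2-stop 3-stop 4-Base: 11+16+13+9+3 = 52
Base-stop 1-stop 2-stop 4-stop 3-Base: 11+16+4+9+8 = 48
Base-stop 1-stop 3-stop 2-stop 4-Base: 11+3+13+4+3 = 34
Base-stop 1-stop 3-stop 4-stop 2-Base: 11+3+9+4+5 = 32
Base-stop 1-stop 4-stop 2-stop 3-Base: 11+12+4+13+8 = 48
Base-stop 1-stop 4-stop 3-stop 2-Base: 11+12+9+13+5 = 50
Base-stop 2-stop 1-stop 3-stop 4-Base: 5+16+3+9+3 = 36
Base-stop 2-stop 1-stop 4-stop 3-Base: 5+16+12+9+8 = 50
Base-stop 2-stop 3-stop 1-stop 4-Base: 5+13+3+12+3 = 36
Base-stop 2-stop 4-stop 1-stop 3-Base: 5+4+12+3+8 = 32
Base-stop 3-stop 1-stop 2-stop 4-Base: 8+3+16+4+3 = 34
Base-stop 3-stop 2-stop 1-stop 4-Base: 8+13+16+12+3 = 52
The minimum is 32.
One optimal route: Base → stop 1 → stop 3 → stop 4 → stop 2 → Base (or its reverse).

Minimum total distance: 32.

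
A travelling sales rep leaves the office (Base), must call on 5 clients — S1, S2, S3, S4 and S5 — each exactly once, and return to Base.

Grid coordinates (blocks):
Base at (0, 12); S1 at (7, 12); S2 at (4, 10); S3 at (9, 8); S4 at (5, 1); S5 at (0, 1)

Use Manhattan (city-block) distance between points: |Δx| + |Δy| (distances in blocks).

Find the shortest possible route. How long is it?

44 blocks — the shortest possible round trip.

Base→S1→S2→S3→S4→S5→Base: 7+5+7+11+5+11 = 46
Base→S1→S2→S3→S5→S4→Base: 7+5+7+16+5+16 = 56
Base→S1→S2→S4→S3→S5→Base: 7+5+10+11+16+11 = 60
Base→S1→S2→S4→S5→S3→Base: 7+5+10+5+16+13 = 56
Base→S1→S2→S5→S3→S4→Base: 7+5+13+16+11+16 = 68
Base→S1→S2→S5→S4→S3→Base: 7+5+13+5+11+13 = 54
Base→S1→S3→S2→S4→S5→Base: 7+6+7+10+5+11 = 46
Base→S1→S3→S2→S5→S4→Base: 7+6+7+13+5+16 = 54
Base→S1→S3→S4→S2→S5→Base: 7+6+11+10+13+11 = 58
Base→S1→S3→S4→S5→S2→Base: 7+6+11+5+13+6 = 48
Base→S1→S3→S5→S2→S4→Base: 7+6+16+13+10+16 = 68
Base→S1→S3→S5→S4→S2→Base: 7+6+16+5+10+6 = 50
Base→S1→S4→S2→S3→S5→Base: 7+13+10+7+16+11 = 64
Base→S1→S4→S2→S5→S3→Base: 7+13+10+13+16+13 = 72
… (46 more)
Base→S2→S1→S3→S4→S5→Base: 6+5+6+11+5+11 = 44  ← best
The minimum is 44.
One optimal route: Base → S2 → S1 → S3 → S4 → S5 → Base (or its reverse).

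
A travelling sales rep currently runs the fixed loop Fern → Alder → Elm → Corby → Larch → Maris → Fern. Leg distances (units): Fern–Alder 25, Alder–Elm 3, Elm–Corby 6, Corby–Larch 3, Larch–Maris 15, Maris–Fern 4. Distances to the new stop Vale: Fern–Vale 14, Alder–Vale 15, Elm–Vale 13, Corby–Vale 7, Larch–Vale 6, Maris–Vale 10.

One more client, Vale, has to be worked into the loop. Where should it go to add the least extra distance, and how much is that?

Insertion cost between consecutive stops i–j is d(i,Vale) + d(Vale,j) − d(i,j):
  between Fern and Alder: 14 + 15 − 25 = 4
  between Alder and Elm: 15 + 13 − 3 = 25
  between Elm and Corby: 13 + 7 − 6 = 14
  between Corby and Larch: 7 + 6 − 3 = 10
  between Larch and Maris: 6 + 10 − 15 = 1
  between Maris and Fern: 10 + 14 − 4 = 20
Cheapest insertion is between Larch and Maris, adding 1.
New total = 56 + 1 = 57.

Adding 1 by placing Vale on the Larch–Maris leg.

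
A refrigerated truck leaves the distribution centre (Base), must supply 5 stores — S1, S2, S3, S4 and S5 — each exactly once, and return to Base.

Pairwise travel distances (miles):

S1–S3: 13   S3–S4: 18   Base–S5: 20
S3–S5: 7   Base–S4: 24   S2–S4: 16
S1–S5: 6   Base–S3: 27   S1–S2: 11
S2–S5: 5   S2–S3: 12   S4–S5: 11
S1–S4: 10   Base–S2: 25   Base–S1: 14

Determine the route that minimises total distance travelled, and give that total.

Base → S1 → S2 → S3 → S4 → S5 → Base: 14+11+12+18+11+20 = 86
Base → S1 → S2 → S3 → S5 → S4 → Base: 14+11+12+7+11+24 = 79
Base → S1 → S2 → S4 → S3 → S5 → Base: 14+11+16+18+7+20 = 86
Base → S1 → S2 → S4 → S5 → S3 → Base: 14+11+16+11+7+27 = 86
Base → S1 → S2 → S5 → S3 → S4 → Base: 14+11+5+7+18+24 = 79
Base → S1 → S2 → S5 → S4 → S3 → Base: 14+11+5+11+18+27 = 86
Base → S1 → S3 → S2 → S4 → S5 → Base: 14+13+12+16+11+20 = 86
Base → S1 → S3 → S2 → S5 → S4 → Base: 14+13+12+5+11+24 = 79
Base → S1 → S3 → S4 → S2 → S5 → Base: 14+13+18+16+5+20 = 86
Base → S1 → S3 → S4 → S5 → S2 → Base: 14+13+18+11+5+25 = 86
Base → S1 → S3 → S5 → S2 → S4 → Base: 14+13+7+5+16+24 = 79
Base → S1 → S3 → S5 → S4 → S2 → Base: 14+13+7+11+16+25 = 86
Base → S1 → S4 → S2 → S3 → S5 → Base: 14+10+16+12+7+20 = 79
Base → S1 → S4 → S2 → S5 → S3 → Base: 14+10+16+5+7+27 = 79
… (46 more)
The minimum is 79.
One optimal route: Base → S1 → S2 → S3 → S5 → S4 → Base (or its reverse).

79 miles — the shortest possible round trip.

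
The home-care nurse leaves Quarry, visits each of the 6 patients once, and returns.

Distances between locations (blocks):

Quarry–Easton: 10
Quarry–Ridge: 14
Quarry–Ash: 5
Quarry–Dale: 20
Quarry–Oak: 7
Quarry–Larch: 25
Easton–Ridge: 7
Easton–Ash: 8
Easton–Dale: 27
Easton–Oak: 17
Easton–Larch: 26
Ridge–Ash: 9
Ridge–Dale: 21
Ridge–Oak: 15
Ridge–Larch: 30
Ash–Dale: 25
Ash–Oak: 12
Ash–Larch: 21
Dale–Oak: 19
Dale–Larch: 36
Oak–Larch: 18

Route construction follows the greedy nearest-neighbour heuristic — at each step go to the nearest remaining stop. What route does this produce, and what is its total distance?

Quarry → [Ash:5 / Oak:7 / Easton:10 / Ridge:14 / Dale:20 / Larch:25] → Ash (5)
Ash → [Easton:8 / Ridge:9 / Oak:12 / Larch:21 / Dale:25] → Easton (8)
Easton → [Ridge:7 / Oak:17 / Larch:26 / Dale:27] → Ridge (7)
Ridge → [Oak:15 / Dale:21 / Larch:30] → Oak (15)
Oak → [Larch:18 / Dale:19] → Larch (18)
Larch → [Dale:36] → Dale (36)
Return Dale→Quarry: 20.
Total = 5 + 8 + 7 + 15 + 18 + 36 + 20 = 109.

Total distance 109 blocks via the nearest-neighbour route Quarry → Ash → Easton → Ridge → Oak → Larch → Dale → Quarry.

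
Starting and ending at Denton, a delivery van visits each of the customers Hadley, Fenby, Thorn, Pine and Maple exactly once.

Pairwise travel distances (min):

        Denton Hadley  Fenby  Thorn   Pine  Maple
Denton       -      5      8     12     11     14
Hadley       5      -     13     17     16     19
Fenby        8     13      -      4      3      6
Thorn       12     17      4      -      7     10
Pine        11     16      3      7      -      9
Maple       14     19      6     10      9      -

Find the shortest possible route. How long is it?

Minimum total distance: 52 min.

Denton→Hadley→Fenby→Thorn→Pine→Maple→Denton: 5+13+4+7+9+14 = 52
Denton→Hadley→Fenby→Thorn→Maple→Pine→Denton: 5+13+4+10+9+11 = 52
Denton→Hadley→Fenby→Pine→Thorn→Maple→Denton: 5+13+3+7+10+14 = 52
Denton→Hadley→Fenby→Pine→Maple→Thorn→Denton: 5+13+3+9+10+12 = 52
Denton→Hadley→Fenby→Maple→Thorn→Pine→Denton: 5+13+6+10+7+11 = 52
Denton→Hadley→Fenby→Maple→Pine→Thorn→Denton: 5+13+6+9+7+12 = 52
Denton→Hadley→Thorn→Fenby→Pine→Maple→Denton: 5+17+4+3+9+14 = 52
Denton→Hadley→Thorn→Fenby→Maple→Pine→Denton: 5+17+4+6+9+11 = 52
Denton→Hadley→Thorn→Pine→Fenby→Maple→Denton: 5+17+7+3+6+14 = 52
Denton→Hadley→Thorn→Pine→Maple→Fenby→Denton: 5+17+7+9+6+8 = 52
Denton→Hadley→Thorn→Maple→Fenby→Pine→Denton: 5+17+10+6+3+11 = 52
Denton→Hadley→Thorn→Maple→Pine→Fenby→Denton: 5+17+10+9+3+8 = 52
Denton→Hadley→Pine→Fenby→Thorn→Maple→Denton: 5+16+3+4+10+14 = 52
Denton→Hadley→Pine→Fenby→Maple→Thorn→Denton: 5+16+3+6+10+12 = 52
… (46 more)
The minimum is 52.
One optimal route: Denton → Hadley → Fenby → Thorn → Pine → Maple → Denton (or its reverse).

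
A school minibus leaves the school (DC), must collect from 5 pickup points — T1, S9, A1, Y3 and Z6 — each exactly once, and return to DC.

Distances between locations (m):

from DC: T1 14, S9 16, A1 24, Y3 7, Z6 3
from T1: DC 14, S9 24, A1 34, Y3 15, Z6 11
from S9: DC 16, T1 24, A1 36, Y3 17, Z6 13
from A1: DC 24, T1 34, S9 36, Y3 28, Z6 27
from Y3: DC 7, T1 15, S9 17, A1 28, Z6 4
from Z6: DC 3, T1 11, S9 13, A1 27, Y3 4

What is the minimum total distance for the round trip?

With 5 stops there are 5!/2 = 60 distinct round trips (a route and its reverse cost the same).
DC → T1 → S9 → A1 → Y3 → Z6 → DC: 14+24+36+28+4+3 = 109
DC → T1 → S9 → A1 → Z6 → Y3 → DC: 14+24+36+27+4+7 = 112
DC → T1 → S9 → Y3 → A1 → Z6 → DC: 14+24+17+28+27+3 = 113
DC → T1 → S9 → Y3 → Z6 → A1 → DC: 14+24+17+4+27+24 = 110
DC → T1 → S9 → Z6 → A1 → Y3 → DC: 14+24+13+27+28+7 = 113
DC → T1 → S9 → Z6 → Y3 → A1 → DC: 14+24+13+4+28+24 = 107
DC → T1 → A1 → S9 → Y3 → Z6 → DC: 14+34+36+17+4+3 = 108
DC → T1 → A1 → S9 → Z6 → Y3 → DC: 14+34+36+13+4+7 = 108
DC → T1 → A1 → Y3 → S9 → Z6 → DC: 14+34+28+17+13+3 = 109
DC → T1 → A1 → Y3 → Z6 → S9 → DC: 14+34+28+4+13+16 = 109
DC → T1 → A1 → Z6 → S9 → Y3 → DC: 14+34+27+13+17+7 = 112
DC → T1 → A1 → Z6 → Y3 → S9 → DC: 14+34+27+4+17+16 = 112
DC → T1 → Y3 → S9 → A1 → Z6 → DC: 14+15+17+36+27+3 = 112
DC → T1 → Y3 → S9 → Z6 → A1 → DC: 14+15+17+13+27+24 = 110
… (46 more)
DC → T1 → Y3 → Z6 → S9 → A1 → DC: 14+15+4+13+36+24 = 106  ← best
The minimum is 106.
One optimal route: DC → T1 → Y3 → Z6 → S9 → A1 → DC (or its reverse).

Shortest round trip = 106 m.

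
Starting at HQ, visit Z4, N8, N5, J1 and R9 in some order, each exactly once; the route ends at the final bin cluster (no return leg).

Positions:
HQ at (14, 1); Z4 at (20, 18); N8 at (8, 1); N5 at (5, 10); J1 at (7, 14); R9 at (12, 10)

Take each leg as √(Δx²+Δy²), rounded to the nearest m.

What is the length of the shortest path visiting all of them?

There are 5! = 120 possible orderings.
HQ→Z4→N8→N5→J1→R9: 18+21+9+4+6 = 58
HQ→Z4→N8→N5→R9→J1: 18+21+9+7+6 = 61
HQ→Z4→N8→J1→N5→R9: 18+21+13+4+7 = 63
HQ→Z4→N8→J1→R9→N5: 18+21+13+6+7 = 65
HQ→Z4→N8→R9→N5→J1: 18+21+10+7+4 = 60
HQ→Z4→N8→R9→J1→N5: 18+21+10+6+4 = 59
HQ→Z4→N5→N8→J1→R9: 18+17+9+13+6 = 63
HQ→Z4→N5→N8→R9→J1: 18+17+9+10+6 = 60
HQ→Z4→N5→J1→N8→R9: 18+17+4+13+10 = 62
HQ→Z4→N5→J1→R9→N8: 18+17+4+6+10 = 55
HQ→Z4→N5→R9→N8→J1: 18+17+7+10+13 = 65
HQ→Z4→N5→R9→J1→N8: 18+17+7+6+13 = 61
HQ→Z4→J1→N8→N5→R9: 18+14+13+9+7 = 61
HQ→Z4→J1→N8→R9→N5: 18+14+13+10+7 = 62
… (106 more)
HQ→N8→N5→J1→R9→Z4: 6+9+4+6+11 = 36  ← best
The minimum is 36.
One shortest path: HQ → N8 → N5 → J1 → R9 → Z4.

Minimum one-way distance = 36 m.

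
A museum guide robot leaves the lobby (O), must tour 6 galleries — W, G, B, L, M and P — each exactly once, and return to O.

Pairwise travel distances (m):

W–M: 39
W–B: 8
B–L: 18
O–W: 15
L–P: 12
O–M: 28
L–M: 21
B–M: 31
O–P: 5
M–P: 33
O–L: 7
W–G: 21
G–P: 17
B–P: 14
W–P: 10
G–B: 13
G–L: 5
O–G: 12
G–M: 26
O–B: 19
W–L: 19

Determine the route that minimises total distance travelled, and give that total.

90 m — the shortest possible round trip.

With 6 stops there are 6!/2 = 360 distinct round trips (a route and its reverse cost the same).
O - W - G - B - L - M - P - O: 15+21+13+18+21+33+5 = 126
O - W - G - B - L - P - M - O: 15+21+13+18+12+33+28 = 140
O - W - G - B - M - L - P - O: 15+21+13+31+21+12+5 = 118
O - W - G - B - M - P - L - O: 15+21+13+31+33+12+7 = 132
O - W - G - B - P - L - M - O: 15+21+13+14+12+21+28 = 124
O - W - G - B - P - M - L - O: 15+21+13+14+33+21+7 = 124
O - W - G - L - B - M - P - O: 15+21+5+18+31+33+5 = 128
O - W - G - L - B - P - M - O: 15+21+5+18+14+33+28 = 134
… (352 more)
O - L - M - G - B - W - P - O: 7+21+26+13+8+10+5 = 90  ← best
The minimum is 90.
One optimal route: O → L → M → G → B → W → P → O (or its reverse).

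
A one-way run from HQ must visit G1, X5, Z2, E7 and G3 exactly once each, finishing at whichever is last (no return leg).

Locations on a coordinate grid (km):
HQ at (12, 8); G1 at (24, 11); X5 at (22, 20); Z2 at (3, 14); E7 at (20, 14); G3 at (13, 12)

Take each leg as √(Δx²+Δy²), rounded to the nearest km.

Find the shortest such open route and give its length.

Minimum one-way distance = 42 km.

There are 5! = 120 possible orderings.
HQ → G1 → X5 → Z2 → E7 → G3: 12+9+20+17+7 = 65
HQ → G1 → X5 → Z2 → G3 → E7: 12+9+20+10+7 = 58
HQ → G1 → X5 → E7 → Z2 → G3: 12+9+6+17+10 = 54
HQ → G1 → X5 → E7 → G3 → Z2: 12+9+6+7+10 = 44
HQ → G1 → X5 → G3 → Z2 → E7: 12+9+12+10+17 = 60
HQ → G1 → X5 → G3 → E7 → Z2: 12+9+12+7+17 = 57
HQ → G1 → Z2 → X5 → E7 → G3: 12+21+20+6+7 = 66
HQ → G1 → Z2 → X5 → G3 → E7: 12+21+20+12+7 = 72
HQ → G1 → Z2 → E7 → X5 → G3: 12+21+17+6+12 = 68
HQ → G1 → Z2 → E7 → G3 → X5: 12+21+17+7+12 = 69
HQ → G1 → Z2 → G3 → X5 → E7: 12+21+10+12+6 = 61
HQ → G1 → Z2 → G3 → E7 → X5: 12+21+10+7+6 = 56
HQ → G1 → E7 → X5 → Z2 → G3: 12+5+6+20+10 = 53
HQ → G1 → E7 → X5 → G3 → Z2: 12+5+6+12+10 = 45
… (106 more)
HQ → Z2 → G3 → E7 → G1 → X5: 11+10+7+5+9 = 42  ← best
The minimum is 42.
One shortest path: HQ → Z2 → G3 → E7 → G1 → X5.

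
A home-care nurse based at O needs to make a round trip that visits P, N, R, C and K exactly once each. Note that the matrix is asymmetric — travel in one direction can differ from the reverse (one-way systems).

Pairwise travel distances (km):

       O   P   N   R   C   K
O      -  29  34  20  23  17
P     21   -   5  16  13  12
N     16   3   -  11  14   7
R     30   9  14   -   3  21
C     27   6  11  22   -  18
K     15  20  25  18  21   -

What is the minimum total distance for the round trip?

Shortest round trip = 56 km.

O-P-N-R-C-K-O: 29+5+11+3+18+15 = 81
O-P-N-R-K-C-O: 29+5+11+21+21+27 = 114
O-P-N-C-R-K-O: 29+5+14+22+21+15 = 106
O-P-N-C-K-R-O: 29+5+14+18+18+30 = 114
O-P-N-K-R-C-O: 29+5+7+18+3+27 = 89
O-P-N-K-C-R-O: 29+5+7+21+22+30 = 114
O-P-R-N-C-K-O: 29+16+14+14+18+15 = 106
O-P-R-N-K-C-O: 29+16+14+7+21+27 = 114
O-P-R-C-N-K-O: 29+16+3+11+7+15 = 81
O-P-R-C-K-N-O: 29+16+3+18+25+16 = 107
O-P-R-K-N-C-O: 29+16+21+25+14+27 = 132
O-P-R-K-C-N-O: 29+16+21+21+11+16 = 114
O-P-C-N-R-K-O: 29+13+11+11+21+15 = 100
O-P-C-N-K-R-O: 29+13+11+7+18+30 = 108
… (106 more)
O-R-C-P-N-K-O: 20+3+6+5+7+15 = 56  ← best
The minimum is 56.
One optimal route: O → R → C → P → N → K → O.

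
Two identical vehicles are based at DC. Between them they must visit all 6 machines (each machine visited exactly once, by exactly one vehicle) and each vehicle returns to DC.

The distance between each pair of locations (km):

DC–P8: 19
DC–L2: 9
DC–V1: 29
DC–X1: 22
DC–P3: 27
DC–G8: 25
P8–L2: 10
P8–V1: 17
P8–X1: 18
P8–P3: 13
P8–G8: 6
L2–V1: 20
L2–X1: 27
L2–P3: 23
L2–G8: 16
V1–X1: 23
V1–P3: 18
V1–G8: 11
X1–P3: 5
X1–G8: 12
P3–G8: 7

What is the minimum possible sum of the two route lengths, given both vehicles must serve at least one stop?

99 km — the smallest possible combined total.

Check every non-empty split of the stops between the two vehicles; for each half take its own optimal tour:
  {P8} + {L2, V1, X1, P3, G8}: 38 + 74 = 112
  {L2} + {P8, V1, X1, P3, G8}: 18 + 81 = 99
  {P8, L2} + {V1, X1, P3, G8}: 38 + 74 = 112
  {V1} + {P8, L2, X1, P3, G8}: 58 + 59 = 117
  {P8, V1} + {L2, X1, P3, G8}: 65 + 59 = 124
  {L2, V1} + {P8, X1, P3, G8}: 58 + 59 = 117
  … (31 splits in total)
Best: vehicle 1 DC → L2 → DC = 18; vehicle 2 DC → P8 → V1 → G8 → P3 → X1 → DC = 81; combined 99.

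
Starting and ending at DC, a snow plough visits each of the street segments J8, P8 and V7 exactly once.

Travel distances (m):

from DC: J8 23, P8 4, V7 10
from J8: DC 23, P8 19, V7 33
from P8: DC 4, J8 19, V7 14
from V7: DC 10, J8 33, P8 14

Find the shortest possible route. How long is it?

Shortest round trip = 66 m.

There are 3 distinct closed tours to check (reversals are equivalent).
DC - J8 - P8 - V7 - DC: 23+19+14+10 = 66
DC - J8 - V7 - P8 - DC: 23+33+14+4 = 74
DC - P8 - J8 - V7 - DC: 4+19+33+10 = 66
The minimum is 66.
One optimal route: DC → J8 → P8 → V7 → DC (or its reverse).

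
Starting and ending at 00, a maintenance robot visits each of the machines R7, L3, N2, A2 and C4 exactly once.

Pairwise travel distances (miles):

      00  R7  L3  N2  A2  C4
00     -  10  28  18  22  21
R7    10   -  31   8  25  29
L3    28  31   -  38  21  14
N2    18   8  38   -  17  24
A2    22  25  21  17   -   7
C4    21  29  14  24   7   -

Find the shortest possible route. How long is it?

There are 60 distinct closed tours to check (reversals are equivalent).
00→R7→L3→N2→A2→C4→00: 10+31+38+17+7+21 = 124
00→R7→L3→N2→C4→A2→00: 10+31+38+24+7+22 = 132
00→R7→L3→A2→N2→C4→00: 10+31+21+17+24+21 = 124
00→R7→L3→A2→C4→N2→00: 10+31+21+7+24+18 = 111
00→R7→L3→C4→N2→A2→00: 10+31+14+24+17+22 = 118
00→R7→L3→C4→A2→N2→00: 10+31+14+7+17+18 = 97
00→R7→N2→L3→A2→C4→00: 10+8+38+21+7+21 = 105
00→R7→N2→L3→C4→A2→00: 10+8+38+14+7+22 = 99
00→R7→N2→A2→L3→C4→00: 10+8+17+21+14+21 = 91
00→R7→N2→A2→C4→L3→00: 10+8+17+7+14+28 = 84
00→R7→N2→C4→L3→A2→00: 10+8+24+14+21+22 = 99
00→R7→N2→C4→A2→L3→00: 10+8+24+7+21+28 = 98
00→R7→A2→L3→N2→C4→00: 10+25+21+38+24+21 = 139
00→R7→A2→L3→C4→N2→00: 10+25+21+14+24+18 = 112
… (46 more)
The minimum is 84.
One optimal route: 00 → R7 → N2 → A2 → C4 → L3 → 00 (or its reverse).

Minimum total distance: 84 miles.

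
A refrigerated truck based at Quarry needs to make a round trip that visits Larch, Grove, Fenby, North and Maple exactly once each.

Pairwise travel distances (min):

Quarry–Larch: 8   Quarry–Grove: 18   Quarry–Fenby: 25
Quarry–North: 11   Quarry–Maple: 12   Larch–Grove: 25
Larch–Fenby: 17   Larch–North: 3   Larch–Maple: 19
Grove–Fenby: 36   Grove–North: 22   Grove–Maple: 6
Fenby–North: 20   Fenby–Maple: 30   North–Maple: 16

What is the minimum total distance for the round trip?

There are 60 distinct closed tours to check (reversals are equivalent).
Quarry - Larch - Grove - Fenby - North - Maple - Quarry: 8+25+36+20+16+12 = 117
Quarry - Larch - Grove - Fenby - Maple - North - Quarry: 8+25+36+30+16+11 = 126
Quarry - Larch - Grove - North - Fenby - Maple - Quarry: 8+25+22+20+30+12 = 117
Quarry - Larch - Grove - North - Maple - Fenby - Quarry: 8+25+22+16+30+25 = 126
Quarry - Larch - Grove - Maple - Fenby - North - Quarry: 8+25+6+30+20+11 = 100
Quarry - Larch - Grove - Maple - North - Fenby - Quarry: 8+25+6+16+20+25 = 100
Quarry - Larch - Fenby - Grove - North - Maple - Quarry: 8+17+36+22+16+12 = 111
Quarry - Larch - Fenby - Grove - Maple - North - Quarry: 8+17+36+6+16+11 = 94
Quarry - Larch - Fenby - North - Grove - Maple - Quarry: 8+17+20+22+6+12 = 85
Quarry - Larch - Fenby - North - Maple - Grove - Quarry: 8+17+20+16+6+18 = 85
Quarry - Larch - Fenby - Maple - Grove - North - Quarry: 8+17+30+6+22+11 = 94
Quarry - Larch - Fenby - Maple - North - Grove - Quarry: 8+17+30+16+22+18 = 111
Quarry - Larch - North - Grove - Fenby - Maple - Quarry: 8+3+22+36+30+12 = 111
Quarry - Larch - North - Grove - Maple - Fenby - Quarry: 8+3+22+6+30+25 = 94
… (46 more)
The minimum is 85.
One optimal route: Quarry → Larch → Fenby → North → Grove → Maple → Quarry (or its reverse).

85 min — the shortest possible round trip.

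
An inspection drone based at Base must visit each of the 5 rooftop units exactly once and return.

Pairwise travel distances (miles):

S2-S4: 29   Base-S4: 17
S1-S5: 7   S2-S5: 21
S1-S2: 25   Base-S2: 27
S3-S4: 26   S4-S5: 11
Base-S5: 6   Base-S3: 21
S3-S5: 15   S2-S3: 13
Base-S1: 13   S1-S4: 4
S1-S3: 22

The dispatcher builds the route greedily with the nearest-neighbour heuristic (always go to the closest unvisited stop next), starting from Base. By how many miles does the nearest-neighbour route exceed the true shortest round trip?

Base: S5=6, S1=13, S4=17, S3=21, S2=27 ⇒ S5
S5: S1=7, S4=11, S3=15, S2=21 ⇒ S1
S1: S4=4, S3=22, S2=25 ⇒ S4
S4: S3=26, S2=29 ⇒ S3
S3: S2=13 ⇒ S2
NN route Base → S5 → S1 → S4 → S3 → S2 → Base costs 83.
Optimal: Base → S1 → S4 → S2 → S3 → S5 → Base costs 80 (by enumerating all 60 distinct tours).
Excess = 83 − 80 = 3.

3 miles longer than the optimal tour.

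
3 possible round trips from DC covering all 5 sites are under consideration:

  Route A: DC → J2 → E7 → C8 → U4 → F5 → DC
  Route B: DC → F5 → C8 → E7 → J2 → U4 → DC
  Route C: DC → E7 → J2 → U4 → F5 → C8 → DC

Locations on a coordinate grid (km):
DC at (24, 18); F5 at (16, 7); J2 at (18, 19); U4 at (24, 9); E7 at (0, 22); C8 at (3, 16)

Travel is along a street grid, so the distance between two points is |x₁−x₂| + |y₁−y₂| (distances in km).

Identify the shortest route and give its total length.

Shortest is Route A, total 94 km.

Route A: 7 + 21 + 9 + 28 + 10 + 19 = 94
Route B: 19 + 22 + 9 + 21 + 16 + 9 = 96
Route C: 28 + 21 + 16 + 10 + 22 + 23 = 120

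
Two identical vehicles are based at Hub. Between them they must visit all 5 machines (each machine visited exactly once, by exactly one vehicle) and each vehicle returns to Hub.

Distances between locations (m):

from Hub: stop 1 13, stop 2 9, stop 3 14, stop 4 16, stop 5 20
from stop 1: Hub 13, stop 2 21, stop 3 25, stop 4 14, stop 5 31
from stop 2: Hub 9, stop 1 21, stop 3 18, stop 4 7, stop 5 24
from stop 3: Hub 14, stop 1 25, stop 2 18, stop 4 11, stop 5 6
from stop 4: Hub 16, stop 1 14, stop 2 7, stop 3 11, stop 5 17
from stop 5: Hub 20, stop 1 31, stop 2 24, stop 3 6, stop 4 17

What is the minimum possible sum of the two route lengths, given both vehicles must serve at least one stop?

Minimum combined distance: 79 m.

Try each way of splitting the stops between the two vehicles (each non-empty) and, for each split, find the best tour for each vehicle:
  {stop 1} + {stop 2, stop 3, stop 4, stop 5}: 26 + 53 = 79
  {stop 2} + {stop 1, stop 3, stop 4, stop 5}: 18 + 64 = 82
  {stop 1, stop 2} + {stop 3, stop 4, stop 5}: 43 + 53 = 96
  {stop 3} + {stop 1, stop 2, stop 4, stop 5}: 28 + 77 = 105
  {stop 1, stop 3} + {stop 2, stop 4, stop 5}: 52 + 53 = 105
  {stop 2, stop 3} + {stop 1, stop 4, stop 5}: 41 + 64 = 105
  … (15 splits in total)
Best: vehicle 1 Hub → stop 1 → Hub = 26; vehicle 2 Hub → stop 2 → stop 4 → stop 3 → stop 5 → Hub = 53; combined 79.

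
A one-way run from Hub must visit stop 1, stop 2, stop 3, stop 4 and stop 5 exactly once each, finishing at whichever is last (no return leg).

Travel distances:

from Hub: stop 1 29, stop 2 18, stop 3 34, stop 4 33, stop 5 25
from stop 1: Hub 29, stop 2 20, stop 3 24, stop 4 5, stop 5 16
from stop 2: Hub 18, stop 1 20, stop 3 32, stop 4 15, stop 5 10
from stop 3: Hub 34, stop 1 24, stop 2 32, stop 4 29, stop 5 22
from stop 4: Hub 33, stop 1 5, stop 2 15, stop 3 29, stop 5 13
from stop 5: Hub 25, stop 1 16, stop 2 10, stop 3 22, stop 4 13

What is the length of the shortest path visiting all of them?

Minimum one-way distance = 70.

There are 5! = 120 possible orderings.
Hub - stop 1 - stop 2 - stop 3 - stop 4 - stop 5: 29+20+32+29+13 = 123
Hub - stop 1 - stop 2 - stop 3 - stop 5 - stop 4: 29+20+32+22+13 = 116
Hub - stop 1 - stop 2 - stop 4 - stop 3 - stop 5: 29+20+15+29+22 = 115
Hub - stop 1 - stop 2 - stop 4 - stop 5 - stop 3: 29+20+15+13+22 = 99
Hub - stop 1 - stop 2 - stop 5 - stop 3 - stop 4: 29+20+10+22+29 = 110
Hub - stop 1 - stop 2 - stop 5 - stop 4 - stop 3: 29+20+10+13+29 = 101
Hub - stop 1 - stop 3 - stop 2 - stop 4 - stop 5: 29+24+32+15+13 = 113
Hub - stop 1 - stop 3 - stop 2 - stop 5 - stop 4: 29+24+32+10+13 = 108
Hub - stop 1 - stop 3 - stop 4 - stop 2 - stop 5: 29+24+29+15+10 = 107
Hub - stop 1 - stop 3 - stop 4 - stop 5 - stop 2: 29+24+29+13+10 = 105
Hub - stop 1 - stop 3 - stop 5 - stop 2 - stop 4: 29+24+22+10+15 = 100
Hub - stop 1 - stop 3 - stop 5 - stop 4 - stop 2: 29+24+22+13+15 = 103
Hub - stop 1 - stop 4 - stop 2 - stop 3 - stop 5: 29+5+15+32+22 = 103
Hub - stop 1 - stop 4 - stop 2 - stop 5 - stop 3: 29+5+15+10+22 = 81
… (106 more)
Hub - stop 2 - stop 5 - stop 4 - stop 1 - stop 3: 18+10+13+5+24 = 70  ← best
The minimum is 70.
One shortest path: Hub → stop 2 → stop 5 → stop 4 → stop 1 → stop 3.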